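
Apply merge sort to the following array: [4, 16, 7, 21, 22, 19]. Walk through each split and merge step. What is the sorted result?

Merge sort trace:

Split: [4, 16, 7, 21, 22, 19] -> [4, 16, 7] and [21, 22, 19]
  Split: [4, 16, 7] -> [4] and [16, 7]
    Split: [16, 7] -> [16] and [7]
    Merge: [16] + [7] -> [7, 16]
  Merge: [4] + [7, 16] -> [4, 7, 16]
  Split: [21, 22, 19] -> [21] and [22, 19]
    Split: [22, 19] -> [22] and [19]
    Merge: [22] + [19] -> [19, 22]
  Merge: [21] + [19, 22] -> [19, 21, 22]
Merge: [4, 7, 16] + [19, 21, 22] -> [4, 7, 16, 19, 21, 22]

Final sorted array: [4, 7, 16, 19, 21, 22]

The merge sort proceeds by recursively splitting the array and merging sorted halves.
After all merges, the sorted array is [4, 7, 16, 19, 21, 22].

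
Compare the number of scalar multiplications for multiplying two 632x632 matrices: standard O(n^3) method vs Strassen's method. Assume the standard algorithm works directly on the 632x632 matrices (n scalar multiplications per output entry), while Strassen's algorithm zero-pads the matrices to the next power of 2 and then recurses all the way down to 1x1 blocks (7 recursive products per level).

Matrix multiplication for 632x632 matrices:

Strassen's algorithm requires power-of-2 dimensions. Pad 632x632 to 1024x1024 (next power of 2).

Standard algorithm: 632^3 = 252435968 multiplications
Strassen's algorithm: 7^(log2(1024)) = 7^10 = 282475249 multiplications
Difference: 252435968 - 282475249 = -30039281 (Strassen uses MORE here due to padding overhead — for small or just-over-power-of-2 n, padding can outweigh the per-level savings)

Standard: 252435968 multiplications (632^3). Strassen: 282475249 multiplications (7^10, after padding to 1024x1024). Strassen reduces 8 recursive multiplications to 7 at each level.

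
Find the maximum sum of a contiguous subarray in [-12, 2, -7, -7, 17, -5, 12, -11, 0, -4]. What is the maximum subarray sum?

Using Kadane's algorithm on [-12, 2, -7, -7, 17, -5, 12, -11, 0, -4]:

Scanning through the array:
Position 1 (value 2): max_ending_here = 2, max_so_far = 2
Position 2 (value -7): max_ending_here = -5, max_so_far = 2
Position 3 (value -7): max_ending_here = -7, max_so_far = 2
Position 4 (value 17): max_ending_here = 17, max_so_far = 17
Position 5 (value -5): max_ending_here = 12, max_so_far = 17
Position 6 (value 12): max_ending_here = 24, max_so_far = 24
Position 7 (value -11): max_ending_here = 13, max_so_far = 24
Position 8 (value 0): max_ending_here = 13, max_so_far = 24
Position 9 (value -4): max_ending_here = 9, max_so_far = 24

Maximum subarray: [17, -5, 12]
Maximum sum: 24

The maximum subarray is [17, -5, 12] with sum 24. This subarray runs from index 4 to index 6.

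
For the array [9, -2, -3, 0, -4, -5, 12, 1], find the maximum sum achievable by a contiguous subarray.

Using Kadane's algorithm on [9, -2, -3, 0, -4, -5, 12, 1]:

Scanning through the array:
Position 1 (value -2): max_ending_here = 7, max_so_far = 9
Position 2 (value -3): max_ending_here = 4, max_so_far = 9
Position 3 (value 0): max_ending_here = 4, max_so_far = 9
Position 4 (value -4): max_ending_here = 0, max_so_far = 9
Position 5 (value -5): max_ending_here = -5, max_so_far = 9
Position 6 (value 12): max_ending_here = 12, max_so_far = 12
Position 7 (value 1): max_ending_here = 13, max_so_far = 13

Maximum subarray: [12, 1]
Maximum sum: 13

The maximum subarray is [12, 1] with sum 13. This subarray runs from index 6 to index 7.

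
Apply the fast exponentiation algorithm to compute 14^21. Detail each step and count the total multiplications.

Computing 14^21 by squaring (build up from 14^1; each line after the first costs one multiplication):

14^1 = 14
14^2 = (14^1)^2 = 14^2 = 196
14^4 = (14^2)^2 = 196^2 = 38416
14^5 = 14 * 14^4 = 14 * 38416 = 537824
14^10 = (14^5)^2 = 537824^2 = 289254654976
14^20 = (14^10)^2 = 289254654976^2 = 83668255425284801560576
14^21 = 14 * 14^20 = 14 * 83668255425284801560576 = 1171355575953987221848064

Result: 1171355575953987221848064
Multiplications needed: 6 (6 lines after 14^1)

14^21 = 1171355575953987221848064. Using exponentiation by squaring, this requires 6 multiplications. The key idea: if the exponent is even, square the half-power; if odd, multiply by the base once.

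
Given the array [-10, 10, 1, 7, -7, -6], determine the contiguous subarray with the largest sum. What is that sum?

Using Kadane's algorithm on [-10, 10, 1, 7, -7, -6]:

Scanning through the array:
Position 1 (value 10): max_ending_here = 10, max_so_far = 10
Position 2 (value 1): max_ending_here = 11, max_so_far = 11
Position 3 (value 7): max_ending_here = 18, max_so_far = 18
Position 4 (value -7): max_ending_here = 11, max_so_far = 18
Position 5 (value -6): max_ending_here = 5, max_so_far = 18

Maximum subarray: [10, 1, 7]
Maximum sum: 18

The maximum subarray is [10, 1, 7] with sum 18. This subarray runs from index 1 to index 3.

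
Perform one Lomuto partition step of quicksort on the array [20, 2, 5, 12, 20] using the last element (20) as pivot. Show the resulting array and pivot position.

Lomuto partition with pivot = 20:

Initial array: [20, 2, 5, 12, 20]

arr[0]=20 <= 20: swap with position 0, array becomes [20, 2, 5, 12, 20]
arr[1]=2 <= 20: swap with position 1, array becomes [20, 2, 5, 12, 20]
arr[2]=5 <= 20: swap with position 2, array becomes [20, 2, 5, 12, 20]
arr[3]=12 <= 20: swap with position 3, array becomes [20, 2, 5, 12, 20]

Place pivot at position 4: [20, 2, 5, 12, 20]
Pivot position: 4

After partitioning with pivot 20, the array becomes [20, 2, 5, 12, 20]. The pivot is placed at index 4. All elements to the left of the pivot are <= 20, and all elements to the right are > 20.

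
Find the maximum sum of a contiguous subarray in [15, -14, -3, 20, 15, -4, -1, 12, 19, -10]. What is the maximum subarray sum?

Using Kadane's algorithm on [15, -14, -3, 20, 15, -4, -1, 12, 19, -10]:

Scanning through the array:
Position 1 (value -14): max_ending_here = 1, max_so_far = 15
Position 2 (value -3): max_ending_here = -2, max_so_far = 15
Position 3 (value 20): max_ending_here = 20, max_so_far = 20
Position 4 (value 15): max_ending_here = 35, max_so_far = 35
Position 5 (value -4): max_ending_here = 31, max_so_far = 35
Position 6 (value -1): max_ending_here = 30, max_so_far = 35
Position 7 (value 12): max_ending_here = 42, max_so_far = 42
Position 8 (value 19): max_ending_here = 61, max_so_far = 61
Position 9 (value -10): max_ending_here = 51, max_so_far = 61

Maximum subarray: [20, 15, -4, -1, 12, 19]
Maximum sum: 61

The maximum subarray is [20, 15, -4, -1, 12, 19] with sum 61. This subarray runs from index 3 to index 8.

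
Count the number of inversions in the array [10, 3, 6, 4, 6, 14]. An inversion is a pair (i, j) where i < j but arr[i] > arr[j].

Finding inversions in [10, 3, 6, 4, 6, 14]:

(0, 1): arr[0]=10 > arr[1]=3
(0, 2): arr[0]=10 > arr[2]=6
(0, 3): arr[0]=10 > arr[3]=4
(0, 4): arr[0]=10 > arr[4]=6
(2, 3): arr[2]=6 > arr[3]=4

Total inversions: 5

The array has 5 inversion(s): (0,1), (0,2), (0,3), (0,4), (2,3). Each pair (i,j) satisfies i < j and arr[i] > arr[j].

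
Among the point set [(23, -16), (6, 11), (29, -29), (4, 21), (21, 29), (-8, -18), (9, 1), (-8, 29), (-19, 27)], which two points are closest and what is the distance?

Computing all pairwise distances among 9 points:

d((23, -16), (6, 11)) = 31.9061
d((23, -16), (29, -29)) = 14.3178
d((23, -16), (4, 21)) = 41.5933
d((23, -16), (21, 29)) = 45.0444
d((23, -16), (-8, -18)) = 31.0644
d((23, -16), (9, 1)) = 22.0227
d((23, -16), (-8, 29)) = 54.6443
d((23, -16), (-19, 27)) = 60.1082
d((6, 11), (29, -29)) = 46.1411
d((6, 11), (4, 21)) = 10.198 <-- minimum
d((6, 11), (21, 29)) = 23.4307
d((6, 11), (-8, -18)) = 32.2025
d((6, 11), (9, 1)) = 10.4403
d((6, 11), (-8, 29)) = 22.8035
d((6, 11), (-19, 27)) = 29.6816
d((29, -29), (4, 21)) = 55.9017
d((29, -29), (21, 29)) = 58.5491
d((29, -29), (-8, -18)) = 38.6005
d((29, -29), (9, 1)) = 36.0555
d((29, -29), (-8, 29)) = 68.7968
d((29, -29), (-19, 27)) = 73.7564
d((4, 21), (21, 29)) = 18.7883
d((4, 21), (-8, -18)) = 40.8044
d((4, 21), (9, 1)) = 20.6155
d((4, 21), (-8, 29)) = 14.4222
d((4, 21), (-19, 27)) = 23.7697
d((21, 29), (-8, -18)) = 55.2268
d((21, 29), (9, 1)) = 30.4631
d((21, 29), (-8, 29)) = 29.0
d((21, 29), (-19, 27)) = 40.05
d((-8, -18), (9, 1)) = 25.4951
d((-8, -18), (-8, 29)) = 47.0
d((-8, -18), (-19, 27)) = 46.3249
d((9, 1), (-8, 29)) = 32.7567
d((9, 1), (-19, 27)) = 38.2099
d((-8, 29), (-19, 27)) = 11.1803

Closest pair: (6, 11) and (4, 21) with distance 10.198

The closest pair is (6, 11) and (4, 21) with Euclidean distance 10.198. For 9 points, brute-force pairwise comparison is shown above. For large n, the divide-and-conquer algorithm (sort by x, recurse on halves, check the dividing strip) achieves O(n log n).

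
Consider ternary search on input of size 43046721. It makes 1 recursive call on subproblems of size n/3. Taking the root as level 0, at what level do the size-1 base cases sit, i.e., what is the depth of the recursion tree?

For divide and conquer with division factor 3:

Problem sizes at each level:
Level 0: 43046721
Level 1: 14348907
Level 2: 4782969
Level 3: 1594323
Level 4: 531441
Level 5: 177147
Level 6: 59049
Level 7: 19683
Level 8: 6561
Level 9: 2187
Level 10: 729
Level 11: 243
Level 12: 81
Level 13: 27
Level 14: 9
Level 15: 3
Level 16: 1

The root is level 0 and the size-1 base case is level 16 (the tree spans levels 0 through 16, i.e. 17 levels counting the root), so the depth is the number of divisions: log_3(43046721) = 16

The recursion tree depth is log_3(43046721) = 16. At each level, the problem size is divided by 3, so it takes 16 divisions to reduce to a base case of size 1. The algorithm makes 1 recursive call at each level.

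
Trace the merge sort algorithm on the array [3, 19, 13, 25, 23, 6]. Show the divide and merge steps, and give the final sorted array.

Merge sort trace:

Split: [3, 19, 13, 25, 23, 6] -> [3, 19, 13] and [25, 23, 6]
  Split: [3, 19, 13] -> [3] and [19, 13]
    Split: [19, 13] -> [19] and [13]
    Merge: [19] + [13] -> [13, 19]
  Merge: [3] + [13, 19] -> [3, 13, 19]
  Split: [25, 23, 6] -> [25] and [23, 6]
    Split: [23, 6] -> [23] and [6]
    Merge: [23] + [6] -> [6, 23]
  Merge: [25] + [6, 23] -> [6, 23, 25]
Merge: [3, 13, 19] + [6, 23, 25] -> [3, 6, 13, 19, 23, 25]

Final sorted array: [3, 6, 13, 19, 23, 25]

The merge sort proceeds by recursively splitting the array and merging sorted halves.
After all merges, the sorted array is [3, 6, 13, 19, 23, 25].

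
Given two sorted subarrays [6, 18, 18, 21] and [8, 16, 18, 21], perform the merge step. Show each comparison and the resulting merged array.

Merging process:

Compare 6 vs 8: take 6 from left. Merged: [6]
Compare 18 vs 8: take 8 from right. Merged: [6, 8]
Compare 18 vs 16: take 16 from right. Merged: [6, 8, 16]
Compare 18 vs 18: take 18 from left. Merged: [6, 8, 16, 18]
Compare 18 vs 18: take 18 from left. Merged: [6, 8, 16, 18, 18]
Compare 21 vs 18: take 18 from right. Merged: [6, 8, 16, 18, 18, 18]
Compare 21 vs 21: take 21 from left. Merged: [6, 8, 16, 18, 18, 18, 21]
Append remaining from right: [21]. Merged: [6, 8, 16, 18, 18, 18, 21, 21]

Final merged array: [6, 8, 16, 18, 18, 18, 21, 21]
Total comparisons: 7

The merged array is [6, 8, 16, 18, 18, 18, 21, 21], requiring 7 comparisons. The merge step runs in O(n) time where n is the total number of elements.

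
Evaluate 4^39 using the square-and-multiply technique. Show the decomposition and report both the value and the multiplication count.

Computing 4^39 by squaring (build up from 4^1; each line after the first costs one multiplication):

4^1 = 4
4^2 = (4^1)^2 = 4^2 = 16
4^4 = (4^2)^2 = 16^2 = 256
4^8 = (4^4)^2 = 256^2 = 65536
4^9 = 4 * 4^8 = 4 * 65536 = 262144
4^18 = (4^9)^2 = 262144^2 = 68719476736
4^19 = 4 * 4^18 = 4 * 68719476736 = 274877906944
4^38 = (4^19)^2 = 274877906944^2 = 75557863725914323419136
4^39 = 4 * 4^38 = 4 * 75557863725914323419136 = 302231454903657293676544

Result: 302231454903657293676544
Multiplications needed: 8 (8 lines after 4^1)

4^39 = 302231454903657293676544. Using exponentiation by squaring, this requires 8 multiplications. The key idea: if the exponent is even, square the half-power; if odd, multiply by the base once.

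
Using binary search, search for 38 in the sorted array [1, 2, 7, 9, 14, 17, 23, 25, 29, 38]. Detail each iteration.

Binary search for 38 in [1, 2, 7, 9, 14, 17, 23, 25, 29, 38]:

lo=0, hi=9, mid=4, arr[mid]=14 -> 14 < 38, search right half
lo=5, hi=9, mid=7, arr[mid]=25 -> 25 < 38, search right half
lo=8, hi=9, mid=8, arr[mid]=29 -> 29 < 38, search right half
lo=9, hi=9, mid=9, arr[mid]=38 -> Found target at index 9!

Binary search finds 38 at index 9 after 4 comparisons. The search repeatedly halves the search space by comparing with the middle element.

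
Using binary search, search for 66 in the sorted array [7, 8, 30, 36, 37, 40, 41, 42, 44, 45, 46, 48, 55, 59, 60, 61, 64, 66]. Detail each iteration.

Binary search for 66 in [7, 8, 30, 36, 37, 40, 41, 42, 44, 45, 46, 48, 55, 59, 60, 61, 64, 66]:

lo=0, hi=17, mid=8, arr[mid]=44 -> 44 < 66, search right half
lo=9, hi=17, mid=13, arr[mid]=59 -> 59 < 66, search right half
lo=14, hi=17, mid=15, arr[mid]=61 -> 61 < 66, search right half
lo=16, hi=17, mid=16, arr[mid]=64 -> 64 < 66, search right half
lo=17, hi=17, mid=17, arr[mid]=66 -> Found target at index 17!

Binary search finds 66 at index 17 after 5 comparisons. The search repeatedly halves the search space by comparing with the middle element.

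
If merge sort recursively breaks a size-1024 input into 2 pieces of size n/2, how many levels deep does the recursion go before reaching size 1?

For divide and conquer with division factor 2:

Problem sizes at each level:
Level 0: 1024
Level 1: 512
Level 2: 256
Level 3: 128
Level 4: 64
Level 5: 32
Level 6: 16
Level 7: 8
Level 8: 4
Level 9: 2
Level 10: 1

The root is level 0 and the size-1 base case is level 10 (the tree spans levels 0 through 10, i.e. 11 levels counting the root), so the depth is the number of divisions: log_2(1024) = 10

The recursion tree depth is log_2(1024) = 10. At each level, the problem size is divided by 2, so it takes 10 divisions to reduce to a base case of size 1. The algorithm makes 2 recursive calls at each level.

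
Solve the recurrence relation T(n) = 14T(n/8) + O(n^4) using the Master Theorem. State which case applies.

Master Theorem for T(n) = 14T(n/8) + O(n^4):

a = 14, b = 8, c = 4
log_b(a) = log_8(14) = 1.2691

Case 3: c = 4 > log_8(14) = 1.2691
T(n) = O(n^4) = O(n^4)

For T(n) = 14T(n/8) + O(n^4): log_8(14) = 1.2691. This is Case 3 of the Master Theorem (c > log_b(a), work dominated by root), giving O(n^4).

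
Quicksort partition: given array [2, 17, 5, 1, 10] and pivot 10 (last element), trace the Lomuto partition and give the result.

Lomuto partition with pivot = 10:

Initial array: [2, 17, 5, 1, 10]

arr[0]=2 <= 10: swap with position 0, array becomes [2, 17, 5, 1, 10]
arr[1]=17 > 10: no swap
arr[2]=5 <= 10: swap with position 1, array becomes [2, 5, 17, 1, 10]
arr[3]=1 <= 10: swap with position 2, array becomes [2, 5, 1, 17, 10]

Place pivot at position 3: [2, 5, 1, 10, 17]
Pivot position: 3

After partitioning with pivot 10, the array becomes [2, 5, 1, 10, 17]. The pivot is placed at index 3. All elements to the left of the pivot are <= 10, and all elements to the right are > 10.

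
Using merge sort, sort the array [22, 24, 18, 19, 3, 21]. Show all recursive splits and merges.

Merge sort trace:

Split: [22, 24, 18, 19, 3, 21] -> [22, 24, 18] and [19, 3, 21]
  Split: [22, 24, 18] -> [22] and [24, 18]
    Split: [24, 18] -> [24] and [18]
    Merge: [24] + [18] -> [18, 24]
  Merge: [22] + [18, 24] -> [18, 22, 24]
  Split: [19, 3, 21] -> [19] and [3, 21]
    Split: [3, 21] -> [3] and [21]
    Merge: [3] + [21] -> [3, 21]
  Merge: [19] + [3, 21] -> [3, 19, 21]
Merge: [18, 22, 24] + [3, 19, 21] -> [3, 18, 19, 21, 22, 24]

Final sorted array: [3, 18, 19, 21, 22, 24]

The merge sort proceeds by recursively splitting the array and merging sorted halves.
After all merges, the sorted array is [3, 18, 19, 21, 22, 24].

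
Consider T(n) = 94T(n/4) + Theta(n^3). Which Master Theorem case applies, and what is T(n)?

Master Theorem for T(n) = 94T(n/4) + O(n^3):

a = 94, b = 4, c = 3
log_b(a) = log_4(94) = 3.2773

Case 1: c = 3 < log_4(94) = 3.2773
T(n) = O(n^(log_4 94))

For T(n) = 94T(n/4) + O(n^3): log_4(94) = 3.2773. This is Case 1 of the Master Theorem (c < log_b(a), work dominated by leaves), giving O(n^(log_4 94)).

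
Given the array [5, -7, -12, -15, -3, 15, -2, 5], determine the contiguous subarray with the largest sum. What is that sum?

Using Kadane's algorithm on [5, -7, -12, -15, -3, 15, -2, 5]:

Scanning through the array:
Position 1 (value -7): max_ending_here = -2, max_so_far = 5
Position 2 (value -12): max_ending_here = -12, max_so_far = 5
Position 3 (value -15): max_ending_here = -15, max_so_far = 5
Position 4 (value -3): max_ending_here = -3, max_so_far = 5
Position 5 (value 15): max_ending_here = 15, max_so_far = 15
Position 6 (value -2): max_ending_here = 13, max_so_far = 15
Position 7 (value 5): max_ending_here = 18, max_so_far = 18

Maximum subarray: [15, -2, 5]
Maximum sum: 18

The maximum subarray is [15, -2, 5] with sum 18. This subarray runs from index 5 to index 7.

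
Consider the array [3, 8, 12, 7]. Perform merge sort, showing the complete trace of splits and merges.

Merge sort trace:

Split: [3, 8, 12, 7] -> [3, 8] and [12, 7]
  Split: [3, 8] -> [3] and [8]
  Merge: [3] + [8] -> [3, 8]
  Split: [12, 7] -> [12] and [7]
  Merge: [12] + [7] -> [7, 12]
Merge: [3, 8] + [7, 12] -> [3, 7, 8, 12]

Final sorted array: [3, 7, 8, 12]

The merge sort proceeds by recursively splitting the array and merging sorted halves.
After all merges, the sorted array is [3, 7, 8, 12].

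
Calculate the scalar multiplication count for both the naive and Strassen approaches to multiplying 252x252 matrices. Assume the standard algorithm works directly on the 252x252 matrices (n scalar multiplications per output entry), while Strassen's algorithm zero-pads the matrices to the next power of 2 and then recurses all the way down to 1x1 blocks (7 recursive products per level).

Matrix multiplication for 252x252 matrices:

Strassen's algorithm requires power-of-2 dimensions. Pad 252x252 to 256x256 (next power of 2).

Standard algorithm: 252^3 = 16003008 multiplications
Strassen's algorithm: 7^(log2(256)) = 7^8 = 5764801 multiplications
Savings: 16003008 - 5764801 = 10238207 multiplications

Standard: 16003008 multiplications (252^3). Strassen: 5764801 multiplications (7^8, after padding to 256x256). Strassen reduces 8 recursive multiplications to 7 at each level.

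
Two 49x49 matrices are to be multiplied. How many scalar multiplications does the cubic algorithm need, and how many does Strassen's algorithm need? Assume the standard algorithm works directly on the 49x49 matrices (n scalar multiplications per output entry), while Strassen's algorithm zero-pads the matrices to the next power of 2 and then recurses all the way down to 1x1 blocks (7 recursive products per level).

Matrix multiplication for 49x49 matrices:

Strassen's algorithm requires power-of-2 dimensions. Pad 49x49 to 64x64 (next power of 2).

Standard algorithm: 49^3 = 117649 multiplications
Strassen's algorithm: 7^(log2(64)) = 7^6 = 117649 multiplications
Savings: 117649 - 117649 = 0 multiplications

Standard: 117649 multiplications (49^3). Strassen: 117649 multiplications (7^6, after padding to 64x64). Strassen reduces 8 recursive multiplications to 7 at each level.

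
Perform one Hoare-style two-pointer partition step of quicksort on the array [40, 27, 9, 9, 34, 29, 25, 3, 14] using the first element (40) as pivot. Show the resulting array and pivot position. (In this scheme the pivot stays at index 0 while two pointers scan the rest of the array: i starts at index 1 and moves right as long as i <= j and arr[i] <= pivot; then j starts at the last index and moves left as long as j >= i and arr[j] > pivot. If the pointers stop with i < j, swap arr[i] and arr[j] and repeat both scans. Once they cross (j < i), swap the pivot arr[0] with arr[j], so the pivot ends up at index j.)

Hoare-style two-pointer partition with pivot = 40:

Initial array: [40, 27, 9, 9, 34, 29, 25, 3, 14]

Pointers start at i = 1, j = 8.
i ends at 9, j ends at 8: the pointers have crossed (j < i), so scanning stops.

Swap pivot arr[0] with arr[8] to place pivot at position 8: [14, 27, 9, 9, 34, 29, 25, 3, 40]
Pivot position: 8

After partitioning with pivot 40, the array becomes [14, 27, 9, 9, 34, 29, 25, 3, 40]. The pivot is placed at index 8. All elements to the left of the pivot are <= 40, and all elements to the right are > 40.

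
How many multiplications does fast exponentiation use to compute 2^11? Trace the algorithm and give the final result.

Computing 2^11 by squaring (build up from 2^1; each line after the first costs one multiplication):

2^1 = 2
2^2 = (2^1)^2 = 2^2 = 4
2^4 = (2^2)^2 = 4^2 = 16
2^5 = 2 * 2^4 = 2 * 16 = 32
2^10 = (2^5)^2 = 32^2 = 1024
2^11 = 2 * 2^10 = 2 * 1024 = 2048

Result: 2048
Multiplications needed: 5 (5 lines after 2^1)

2^11 = 2048. Using exponentiation by squaring, this requires 5 multiplications. The key idea: if the exponent is even, square the half-power; if odd, multiply by the base once.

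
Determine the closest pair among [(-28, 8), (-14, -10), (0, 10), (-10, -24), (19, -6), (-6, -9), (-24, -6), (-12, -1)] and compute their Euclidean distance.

Computing all pairwise distances among 8 points:

d((-28, 8), (-14, -10)) = 22.8035
d((-28, 8), (0, 10)) = 28.0713
d((-28, 8), (-10, -24)) = 36.7151
d((-28, 8), (19, -6)) = 49.0408
d((-28, 8), (-6, -9)) = 27.8029
d((-28, 8), (-24, -6)) = 14.5602
d((-28, 8), (-12, -1)) = 18.3576
d((-14, -10), (0, 10)) = 24.4131
d((-14, -10), (-10, -24)) = 14.5602
d((-14, -10), (19, -6)) = 33.2415
d((-14, -10), (-6, -9)) = 8.0623 <-- minimum
d((-14, -10), (-24, -6)) = 10.7703
d((-14, -10), (-12, -1)) = 9.2195
d((0, 10), (-10, -24)) = 35.4401
d((0, 10), (19, -6)) = 24.8395
d((0, 10), (-6, -9)) = 19.9249
d((0, 10), (-24, -6)) = 28.8444
d((0, 10), (-12, -1)) = 16.2788
d((-10, -24), (19, -6)) = 34.1321
d((-10, -24), (-6, -9)) = 15.5242
d((-10, -24), (-24, -6)) = 22.8035
d((-10, -24), (-12, -1)) = 23.0868
d((19, -6), (-6, -9)) = 25.1794
d((19, -6), (-24, -6)) = 43.0
d((19, -6), (-12, -1)) = 31.4006
d((-6, -9), (-24, -6)) = 18.2483
d((-6, -9), (-12, -1)) = 10.0
d((-24, -6), (-12, -1)) = 13.0

Closest pair: (-14, -10) and (-6, -9) with distance 8.0623

The closest pair is (-14, -10) and (-6, -9) with Euclidean distance 8.0623. For 8 points, brute-force pairwise comparison is shown above. For large n, the divide-and-conquer algorithm (sort by x, recurse on halves, check the dividing strip) achieves O(n log n).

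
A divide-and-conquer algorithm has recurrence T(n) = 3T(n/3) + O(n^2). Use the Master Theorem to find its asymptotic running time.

Master Theorem for T(n) = 3T(n/3) + O(n^2):

a = 3, b = 3, c = 2
log_b(a) = log_3(3) = 1.0000

Case 3: c = 2 > log_3(3) = 1.0000
T(n) = O(n^2) = O(n^2)

For T(n) = 3T(n/3) + O(n^2): log_3(3) = 1.0000. This is Case 3 of the Master Theorem (c > log_b(a), work dominated by root), giving O(n^2).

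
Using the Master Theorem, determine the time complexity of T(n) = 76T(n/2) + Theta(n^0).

Master Theorem for T(n) = 76T(n/2) + O(n^0):

a = 76, b = 2, c = 0
log_b(a) = log_2(76) = 6.2479

Case 1: c = 0 < log_2(76) = 6.2479
T(n) = O(n^(log_2 76))

For T(n) = 76T(n/2) + O(n^0): log_2(76) = 6.2479. This is Case 1 of the Master Theorem (c < log_b(a), work dominated by leaves), giving O(n^(log_2 76)).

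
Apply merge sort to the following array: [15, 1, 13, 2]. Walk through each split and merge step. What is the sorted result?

Merge sort trace:

Split: [15, 1, 13, 2] -> [15, 1] and [13, 2]
  Split: [15, 1] -> [15] and [1]
  Merge: [15] + [1] -> [1, 15]
  Split: [13, 2] -> [13] and [2]
  Merge: [13] + [2] -> [2, 13]
Merge: [1, 15] + [2, 13] -> [1, 2, 13, 15]

Final sorted array: [1, 2, 13, 15]

The merge sort proceeds by recursively splitting the array and merging sorted halves.
After all merges, the sorted array is [1, 2, 13, 15].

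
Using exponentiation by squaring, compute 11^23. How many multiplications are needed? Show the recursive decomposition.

Computing 11^23 by squaring (build up from 11^1; each line after the first costs one multiplication):

11^1 = 11
11^2 = (11^1)^2 = 11^2 = 121
11^4 = (11^2)^2 = 121^2 = 14641
11^5 = 11 * 11^4 = 11 * 14641 = 161051
11^10 = (11^5)^2 = 161051^2 = 25937424601
11^11 = 11 * 11^10 = 11 * 25937424601 = 285311670611
11^22 = (11^11)^2 = 285311670611^2 = 81402749386839761113321
11^23 = 11 * 11^22 = 11 * 81402749386839761113321 = 895430243255237372246531

Result: 895430243255237372246531
Multiplications needed: 7 (7 lines after 11^1)

11^23 = 895430243255237372246531. Using exponentiation by squaring, this requires 7 multiplications. The key idea: if the exponent is even, square the half-power; if odd, multiply by the base once.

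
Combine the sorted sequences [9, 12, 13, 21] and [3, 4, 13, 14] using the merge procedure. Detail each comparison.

Merging process:

Compare 9 vs 3: take 3 from right. Merged: [3]
Compare 9 vs 4: take 4 from right. Merged: [3, 4]
Compare 9 vs 13: take 9 from left. Merged: [3, 4, 9]
Compare 12 vs 13: take 12 from left. Merged: [3, 4, 9, 12]
Compare 13 vs 13: take 13 from left. Merged: [3, 4, 9, 12, 13]
Compare 21 vs 13: take 13 from right. Merged: [3, 4, 9, 12, 13, 13]
Compare 21 vs 14: take 14 from right. Merged: [3, 4, 9, 12, 13, 13, 14]
Append remaining from left: [21]. Merged: [3, 4, 9, 12, 13, 13, 14, 21]

Final merged array: [3, 4, 9, 12, 13, 13, 14, 21]
Total comparisons: 7

The merged array is [3, 4, 9, 12, 13, 13, 14, 21], requiring 7 comparisons. The merge step runs in O(n) time where n is the total number of elements.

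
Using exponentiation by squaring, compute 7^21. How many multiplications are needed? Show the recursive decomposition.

Computing 7^21 by squaring (build up from 7^1; each line after the first costs one multiplication):

7^1 = 7
7^2 = (7^1)^2 = 7^2 = 49
7^4 = (7^2)^2 = 49^2 = 2401
7^5 = 7 * 7^4 = 7 * 2401 = 16807
7^10 = (7^5)^2 = 16807^2 = 282475249
7^20 = (7^10)^2 = 282475249^2 = 79792266297612001
7^21 = 7 * 7^20 = 7 * 79792266297612001 = 558545864083284007

Result: 558545864083284007
Multiplications needed: 6 (6 lines after 7^1)

7^21 = 558545864083284007. Using exponentiation by squaring, this requires 6 multiplications. The key idea: if the exponent is even, square the half-power; if odd, multiply by the base once.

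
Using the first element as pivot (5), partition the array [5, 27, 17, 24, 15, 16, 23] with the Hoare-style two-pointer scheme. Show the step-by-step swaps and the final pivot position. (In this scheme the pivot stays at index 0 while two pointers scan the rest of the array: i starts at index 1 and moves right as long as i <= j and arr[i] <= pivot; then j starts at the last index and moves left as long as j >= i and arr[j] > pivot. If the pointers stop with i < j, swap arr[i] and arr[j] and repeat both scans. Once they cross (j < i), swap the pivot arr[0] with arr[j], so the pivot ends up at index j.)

Hoare-style two-pointer partition with pivot = 5:

Initial array: [5, 27, 17, 24, 15, 16, 23]

Pointers start at i = 1, j = 6.
i ends at 1, j ends at 0: the pointers have crossed (j < i), so scanning stops.

j = 0, so swapping arr[0] with arr[j] leaves the pivot at position 0: [5, 27, 17, 24, 15, 16, 23]
Pivot position: 0

After partitioning with pivot 5, the array becomes [5, 27, 17, 24, 15, 16, 23]. The pivot is placed at index 0. All elements to the left of the pivot are <= 5, and all elements to the right are > 5.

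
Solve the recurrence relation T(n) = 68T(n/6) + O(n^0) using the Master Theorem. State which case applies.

Master Theorem for T(n) = 68T(n/6) + O(n^0):

a = 68, b = 6, c = 0
log_b(a) = log_6(68) = 2.3550

Case 1: c = 0 < log_6(68) = 2.3550
T(n) = O(n^(log_6 68))

For T(n) = 68T(n/6) + O(n^0): log_6(68) = 2.3550. This is Case 1 of the Master Theorem (c < log_b(a), work dominated by leaves), giving O(n^(log_6 68)).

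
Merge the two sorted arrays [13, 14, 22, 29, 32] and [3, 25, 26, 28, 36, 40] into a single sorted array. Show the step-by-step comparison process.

Merging process:

Compare 13 vs 3: take 3 from right. Merged: [3]
Compare 13 vs 25: take 13 from left. Merged: [3, 13]
Compare 14 vs 25: take 14 from left. Merged: [3, 13, 14]
Compare 22 vs 25: take 22 from left. Merged: [3, 13, 14, 22]
Compare 29 vs 25: take 25 from right. Merged: [3, 13, 14, 22, 25]
Compare 29 vs 26: take 26 from right. Merged: [3, 13, 14, 22, 25, 26]
Compare 29 vs 28: take 28 from right. Merged: [3, 13, 14, 22, 25, 26, 28]
Compare 29 vs 36: take 29 from left. Merged: [3, 13, 14, 22, 25, 26, 28, 29]
Compare 32 vs 36: take 32 from left. Merged: [3, 13, 14, 22, 25, 26, 28, 29, 32]
Append remaining from right: [36, 40]. Merged: [3, 13, 14, 22, 25, 26, 28, 29, 32, 36, 40]

Final merged array: [3, 13, 14, 22, 25, 26, 28, 29, 32, 36, 40]
Total comparisons: 9

The merged array is [3, 13, 14, 22, 25, 26, 28, 29, 32, 36, 40], requiring 9 comparisons. The merge step runs in O(n) time where n is the total number of elements.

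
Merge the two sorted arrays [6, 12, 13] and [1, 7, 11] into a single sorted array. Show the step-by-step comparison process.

Merging process:

Compare 6 vs 1: take 1 from right. Merged: [1]
Compare 6 vs 7: take 6 from left. Merged: [1, 6]
Compare 12 vs 7: take 7 from right. Merged: [1, 6, 7]
Compare 12 vs 11: take 11 from right. Merged: [1, 6, 7, 11]
Append remaining from left: [12, 13]. Merged: [1, 6, 7, 11, 12, 13]

Final merged array: [1, 6, 7, 11, 12, 13]
Total comparisons: 4

The merged array is [1, 6, 7, 11, 12, 13], requiring 4 comparisons. The merge step runs in O(n) time where n is the total number of elements.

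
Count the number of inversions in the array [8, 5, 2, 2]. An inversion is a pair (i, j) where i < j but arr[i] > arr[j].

Finding inversions in [8, 5, 2, 2]:

(0, 1): arr[0]=8 > arr[1]=5
(0, 2): arr[0]=8 > arr[2]=2
(0, 3): arr[0]=8 > arr[3]=2
(1, 2): arr[1]=5 > arr[2]=2
(1, 3): arr[1]=5 > arr[3]=2

Total inversions: 5

The array has 5 inversion(s): (0,1), (0,2), (0,3), (1,2), (1,3). Each pair (i,j) satisfies i < j and arr[i] > arr[j].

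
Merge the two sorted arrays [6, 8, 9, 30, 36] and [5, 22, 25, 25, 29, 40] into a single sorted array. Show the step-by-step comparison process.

Merging process:

Compare 6 vs 5: take 5 from right. Merged: [5]
Compare 6 vs 22: take 6 from left. Merged: [5, 6]
Compare 8 vs 22: take 8 from left. Merged: [5, 6, 8]
Compare 9 vs 22: take 9 from left. Merged: [5, 6, 8, 9]
Compare 30 vs 22: take 22 from right. Merged: [5, 6, 8, 9, 22]
Compare 30 vs 25: take 25 from right. Merged: [5, 6, 8, 9, 22, 25]
Compare 30 vs 25: take 25 from right. Merged: [5, 6, 8, 9, 22, 25, 25]
Compare 30 vs 29: take 29 from right. Merged: [5, 6, 8, 9, 22, 25, 25, 29]
Compare 30 vs 40: take 30 from left. Merged: [5, 6, 8, 9, 22, 25, 25, 29, 30]
Compare 36 vs 40: take 36 from left. Merged: [5, 6, 8, 9, 22, 25, 25, 29, 30, 36]
Append remaining from right: [40]. Merged: [5, 6, 8, 9, 22, 25, 25, 29, 30, 36, 40]

Final merged array: [5, 6, 8, 9, 22, 25, 25, 29, 30, 36, 40]
Total comparisons: 10

The merged array is [5, 6, 8, 9, 22, 25, 25, 29, 30, 36, 40], requiring 10 comparisons. The merge step runs in O(n) time where n is the total number of elements.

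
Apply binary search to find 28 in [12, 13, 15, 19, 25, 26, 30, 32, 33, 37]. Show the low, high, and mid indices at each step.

Binary search for 28 in [12, 13, 15, 19, 25, 26, 30, 32, 33, 37]:

lo=0, hi=9, mid=4, arr[mid]=25 -> 25 < 28, search right half
lo=5, hi=9, mid=7, arr[mid]=32 -> 32 > 28, search left half
lo=5, hi=6, mid=5, arr[mid]=26 -> 26 < 28, search right half
lo=6, hi=6, mid=6, arr[mid]=30 -> 30 > 28, search left half
lo=6 > hi=5, target 28 not found

Binary search determines that 28 is not in the array after 4 comparisons. The search space was exhausted without finding the target.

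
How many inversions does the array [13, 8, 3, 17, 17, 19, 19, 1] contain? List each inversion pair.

Finding inversions in [13, 8, 3, 17, 17, 19, 19, 1]:

(0, 1): arr[0]=13 > arr[1]=8
(0, 2): arr[0]=13 > arr[2]=3
(0, 7): arr[0]=13 > arr[7]=1
(1, 2): arr[1]=8 > arr[2]=3
(1, 7): arr[1]=8 > arr[7]=1
(2, 7): arr[2]=3 > arr[7]=1
(3, 7): arr[3]=17 > arr[7]=1
(4, 7): arr[4]=17 > arr[7]=1
(5, 7): arr[5]=19 > arr[7]=1
(6, 7): arr[6]=19 > arr[7]=1

Total inversions: 10

The array has 10 inversion(s): (0,1), (0,2), (0,7), (1,2), (1,7), (2,7), (3,7), (4,7), (5,7), (6,7). Each pair (i,j) satisfies i < j and arr[i] > arr[j].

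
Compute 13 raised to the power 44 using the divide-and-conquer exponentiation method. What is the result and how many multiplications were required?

Computing 13^44 by squaring (build up from 13^1; each line after the first costs one multiplication):

13^1 = 13
13^2 = (13^1)^2 = 13^2 = 169
13^4 = (13^2)^2 = 169^2 = 28561
13^5 = 13 * 13^4 = 13 * 28561 = 371293
13^10 = (13^5)^2 = 371293^2 = 137858491849
13^11 = 13 * 13^10 = 13 * 137858491849 = 1792160394037
13^22 = (13^11)^2 = 1792160394037^2 = 3211838877954855105157369
13^44 = (13^22)^2 = 3211838877954855105157369^2 = 10315908977942302627204470186314316211062255002161

Result: 10315908977942302627204470186314316211062255002161
Multiplications needed: 7 (7 lines after 13^1)

13^44 = 10315908977942302627204470186314316211062255002161. Using exponentiation by squaring, this requires 7 multiplications. The key idea: if the exponent is even, square the half-power; if odd, multiply by the base once.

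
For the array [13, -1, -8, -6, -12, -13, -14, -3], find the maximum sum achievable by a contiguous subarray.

Using Kadane's algorithm on [13, -1, -8, -6, -12, -13, -14, -3]:

Scanning through the array:
Position 1 (value -1): max_ending_here = 12, max_so_far = 13
Position 2 (value -8): max_ending_here = 4, max_so_far = 13
Position 3 (value -6): max_ending_here = -2, max_so_far = 13
Position 4 (value -12): max_ending_here = -12, max_so_far = 13
Position 5 (value -13): max_ending_here = -13, max_so_far = 13
Position 6 (value -14): max_ending_here = -14, max_so_far = 13
Position 7 (value -3): max_ending_here = -3, max_so_far = 13

Maximum subarray: [13]
Maximum sum: 13

The maximum subarray is [13] with sum 13. This subarray runs from index 0 to index 0.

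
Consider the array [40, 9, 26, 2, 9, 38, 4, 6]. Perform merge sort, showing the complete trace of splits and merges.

Merge sort trace:

Split: [40, 9, 26, 2, 9, 38, 4, 6] -> [40, 9, 26, 2] and [9, 38, 4, 6]
  Split: [40, 9, 26, 2] -> [40, 9] and [26, 2]
    Split: [40, 9] -> [40] and [9]
    Merge: [40] + [9] -> [9, 40]
    Split: [26, 2] -> [26] and [2]
    Merge: [26] + [2] -> [2, 26]
  Merge: [9, 40] + [2, 26] -> [2, 9, 26, 40]
  Split: [9, 38, 4, 6] -> [9, 38] and [4, 6]
    Split: [9, 38] -> [9] and [38]
    Merge: [9] + [38] -> [9, 38]
    Split: [4, 6] -> [4] and [6]
    Merge: [4] + [6] -> [4, 6]
  Merge: [9, 38] + [4, 6] -> [4, 6, 9, 38]
Merge: [2, 9, 26, 40] + [4, 6, 9, 38] -> [2, 4, 6, 9, 9, 26, 38, 40]

Final sorted array: [2, 4, 6, 9, 9, 26, 38, 40]

The merge sort proceeds by recursively splitting the array and merging sorted halves.
After all merges, the sorted array is [2, 4, 6, 9, 9, 26, 38, 40].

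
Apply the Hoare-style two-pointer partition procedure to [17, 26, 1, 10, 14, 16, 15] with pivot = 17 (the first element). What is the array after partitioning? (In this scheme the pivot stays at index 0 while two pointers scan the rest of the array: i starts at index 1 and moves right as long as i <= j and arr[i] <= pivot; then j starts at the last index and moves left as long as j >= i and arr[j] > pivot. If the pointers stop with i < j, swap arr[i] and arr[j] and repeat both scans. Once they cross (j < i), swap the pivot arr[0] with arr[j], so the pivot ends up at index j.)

Hoare-style two-pointer partition with pivot = 17:

Initial array: [17, 26, 1, 10, 14, 16, 15]

Pointers start at i = 1, j = 6.
i stops at index 1 (arr[1]=26 > 17), j stops at index 6 (arr[6]=15 <= 17): swap arr[1] and arr[6], array becomes [17, 15, 1, 10, 14, 16, 26]
i ends at 6, j ends at 5: the pointers have crossed (j < i), so scanning stops.

Swap pivot arr[0] with arr[5] to place pivot at position 5: [16, 15, 1, 10, 14, 17, 26]
Pivot position: 5

After partitioning with pivot 17, the array becomes [16, 15, 1, 10, 14, 17, 26]. The pivot is placed at index 5. All elements to the left of the pivot are <= 17, and all elements to the right are > 17.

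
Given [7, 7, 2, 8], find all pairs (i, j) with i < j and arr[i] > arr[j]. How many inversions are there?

Finding inversions in [7, 7, 2, 8]:

(0, 2): arr[0]=7 > arr[2]=2
(1, 2): arr[1]=7 > arr[2]=2

Total inversions: 2

The array has 2 inversion(s): (0,2), (1,2). Each pair (i,j) satisfies i < j and arr[i] > arr[j].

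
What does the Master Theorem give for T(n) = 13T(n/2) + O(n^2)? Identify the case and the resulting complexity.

Master Theorem for T(n) = 13T(n/2) + O(n^2):

a = 13, b = 2, c = 2
log_b(a) = log_2(13) = 3.7004

Case 1: c = 2 < log_2(13) = 3.7004
T(n) = O(n^(log_2 13))

For T(n) = 13T(n/2) + O(n^2): log_2(13) = 3.7004. This is Case 1 of the Master Theorem (c < log_b(a), work dominated by leaves), giving O(n^(log_2 13)).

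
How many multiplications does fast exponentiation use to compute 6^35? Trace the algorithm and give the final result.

Computing 6^35 by squaring (build up from 6^1; each line after the first costs one multiplication):

6^1 = 6
6^2 = (6^1)^2 = 6^2 = 36
6^4 = (6^2)^2 = 36^2 = 1296
6^8 = (6^4)^2 = 1296^2 = 1679616
6^16 = (6^8)^2 = 1679616^2 = 2821109907456
6^17 = 6 * 6^16 = 6 * 2821109907456 = 16926659444736
6^34 = (6^17)^2 = 16926659444736^2 = 286511799958070431838109696
6^35 = 6 * 6^34 = 6 * 286511799958070431838109696 = 1719070799748422591028658176

Result: 1719070799748422591028658176
Multiplications needed: 7 (7 lines after 6^1)

6^35 = 1719070799748422591028658176. Using exponentiation by squaring, this requires 7 multiplications. The key idea: if the exponent is even, square the half-power; if odd, multiply by the base once.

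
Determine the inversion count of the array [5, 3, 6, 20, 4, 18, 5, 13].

Finding inversions in [5, 3, 6, 20, 4, 18, 5, 13]:

(0, 1): arr[0]=5 > arr[1]=3
(0, 4): arr[0]=5 > arr[4]=4
(2, 4): arr[2]=6 > arr[4]=4
(2, 6): arr[2]=6 > arr[6]=5
(3, 4): arr[3]=20 > arr[4]=4
(3, 5): arr[3]=20 > arr[5]=18
(3, 6): arr[3]=20 > arr[6]=5
(3, 7): arr[3]=20 > arr[7]=13
(5, 6): arr[5]=18 > arr[6]=5
(5, 7): arr[5]=18 > arr[7]=13

Total inversions: 10

The array has 10 inversion(s): (0,1), (0,4), (2,4), (2,6), (3,4), (3,5), (3,6), (3,7), (5,6), (5,7). Each pair (i,j) satisfies i < j and arr[i] > arr[j].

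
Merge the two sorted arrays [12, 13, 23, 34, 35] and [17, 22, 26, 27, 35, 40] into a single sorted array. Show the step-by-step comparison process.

Merging process:

Compare 12 vs 17: take 12 from left. Merged: [12]
Compare 13 vs 17: take 13 from left. Merged: [12, 13]
Compare 23 vs 17: take 17 from right. Merged: [12, 13, 17]
Compare 23 vs 22: take 22 from right. Merged: [12, 13, 17, 22]
Compare 23 vs 26: take 23 from left. Merged: [12, 13, 17, 22, 23]
Compare 34 vs 26: take 26 from right. Merged: [12, 13, 17, 22, 23, 26]
Compare 34 vs 27: take 27 from right. Merged: [12, 13, 17, 22, 23, 26, 27]
Compare 34 vs 35: take 34 from left. Merged: [12, 13, 17, 22, 23, 26, 27, 34]
Compare 35 vs 35: take 35 from left. Merged: [12, 13, 17, 22, 23, 26, 27, 34, 35]
Append remaining from right: [35, 40]. Merged: [12, 13, 17, 22, 23, 26, 27, 34, 35, 35, 40]

Final merged array: [12, 13, 17, 22, 23, 26, 27, 34, 35, 35, 40]
Total comparisons: 9

The merged array is [12, 13, 17, 22, 23, 26, 27, 34, 35, 35, 40], requiring 9 comparisons. The merge step runs in O(n) time where n is the total number of elements.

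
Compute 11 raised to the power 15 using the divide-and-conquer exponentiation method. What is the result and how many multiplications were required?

Computing 11^15 by squaring (build up from 11^1; each line after the first costs one multiplication):

11^1 = 11
11^2 = (11^1)^2 = 11^2 = 121
11^3 = 11 * 11^2 = 11 * 121 = 1331
11^6 = (11^3)^2 = 1331^2 = 1771561
11^7 = 11 * 11^6 = 11 * 1771561 = 19487171
11^14 = (11^7)^2 = 19487171^2 = 379749833583241
11^15 = 11 * 11^14 = 11 * 379749833583241 = 4177248169415651

Result: 4177248169415651
Multiplications needed: 6 (6 lines after 11^1)

11^15 = 4177248169415651. Using exponentiation by squaring, this requires 6 multiplications. The key idea: if the exponent is even, square the half-power; if odd, multiply by the base once.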